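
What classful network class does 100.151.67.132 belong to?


First octet: 100
Binary: 01100100
0xxxxxxx -> Class A (1-126)
Class A, default mask 255.0.0.0 (/8)


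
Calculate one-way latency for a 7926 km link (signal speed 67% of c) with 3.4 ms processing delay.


Speed = 0.67 * 3e5 km/s = 201000 km/s
Propagation delay = 7926 / 201000 = 0.0394 s = 39.4328 ms
Processing delay = 3.4 ms
Total one-way latency = 42.8328 ms


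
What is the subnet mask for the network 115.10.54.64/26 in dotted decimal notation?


/26 means 26 network bits, 6 host bits
Binary: 11111111111111111111111111000000
Mask: 255.255.255.192


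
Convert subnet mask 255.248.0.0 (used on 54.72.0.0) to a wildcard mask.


Subnet mask: 255.248.0.0
Wildcard = 255.255.255.255 - subnet mask
255 - 255 = 0
255 - 248 = 7
255 - 0 = 255
255 - 0 = 255
Wildcard: 0.7.255.255


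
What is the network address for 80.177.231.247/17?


IP:   01010000.10110001.11100111.11110111
Mask: 11111111.11111111.10000000.00000000
AND operation:
Net:  01010000.10110001.10000000.00000000
Network: 80.177.128.0/17


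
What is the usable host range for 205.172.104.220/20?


Network: 205.172.96.0
Broadcast: 205.172.111.255
First usable = network + 1
Last usable = broadcast - 1
Range: 205.172.96.1 to 205.172.111.254


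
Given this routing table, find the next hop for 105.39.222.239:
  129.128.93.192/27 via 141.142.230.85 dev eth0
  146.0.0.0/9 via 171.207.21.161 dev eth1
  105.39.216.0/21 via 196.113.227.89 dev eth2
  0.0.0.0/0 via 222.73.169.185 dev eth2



Longest prefix match for 105.39.222.239:
  /27 129.128.93.192: no
  /9 146.0.0.0: no
  /21 105.39.216.0: MATCH
  /0 0.0.0.0: MATCH
Selected: next-hop 196.113.227.89 via eth2 (matched /21)


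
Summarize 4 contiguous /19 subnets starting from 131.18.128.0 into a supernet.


Original prefix: /19
Number of subnets: 4 = 2^2
New prefix = 19 - 2 = 17
Supernet: 131.18.128.0/17


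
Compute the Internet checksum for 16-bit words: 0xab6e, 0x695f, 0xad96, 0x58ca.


Sum all words (with carry folding):
+ 0xab6e = 0xab6e
+ 0x695f = 0x14ce
+ 0xad96 = 0xc264
+ 0x58ca = 0x1b2f
One's complement: ~0x1b2f
Checksum = 0xe4d0


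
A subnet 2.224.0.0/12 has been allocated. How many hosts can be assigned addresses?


Host bits = 32 - 12 = 20
Total addresses = 2^20 = 1048576
Usable = total - 2 (network and broadcast)
Usable hosts: 1048574


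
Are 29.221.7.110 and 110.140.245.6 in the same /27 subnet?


Mask: 255.255.255.224
29.221.7.110 AND mask = 29.221.7.96
110.140.245.6 AND mask = 110.140.245.0
No, different subnets (29.221.7.96 vs 110.140.245.0)


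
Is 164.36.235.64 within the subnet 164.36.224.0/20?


Subnet network: 164.36.224.0
Test IP AND mask: 164.36.224.0
Yes, 164.36.235.64 is in 164.36.224.0/20


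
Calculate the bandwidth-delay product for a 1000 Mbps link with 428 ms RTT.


BDP = bandwidth * RTT
= 1000 Mbps * 428 ms
= 1000 * 1e6 * 428 / 1000 bits
= 428000000 bits
= 53500000 bytes
= 52246.0938 KB
BDP = 428000000 bits (53500000 bytes)


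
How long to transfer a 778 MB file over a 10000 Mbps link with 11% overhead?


Effective throughput = 10000 * (1 - 11/100) = 8900 Mbps
File size in Mb = 778 * 8 = 6224 Mb
Time = 6224 / 8900
Time = 0.6993 seconds


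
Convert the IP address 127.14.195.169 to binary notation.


127 = 01111111
14 = 00001110
195 = 11000011
169 = 10101001
Binary: 01111111.00001110.11000011.10101001


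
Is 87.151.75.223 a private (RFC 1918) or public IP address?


RFC 1918 private ranges:
  10.0.0.0/8 (10.0.0.0 - 10.255.255.255)
  172.16.0.0/12 (172.16.0.0 - 172.31.255.255)
  192.168.0.0/16 (192.168.0.0 - 192.168.255.255)
Public (not in any RFC 1918 range)


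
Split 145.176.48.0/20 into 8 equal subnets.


New prefix = 20 + 3 = 23
Each subnet has 512 addresses
  145.176.48.0/23
  145.176.50.0/23
  145.176.52.0/23
  145.176.54.0/23
  145.176.56.0/23
  145.176.58.0/23
  145.176.60.0/23
  145.176.62.0/23
Subnets: 145.176.48.0/23, 145.176.50.0/23, 145.176.52.0/23, 145.176.54.0/23, 145.176.56.0/23, 145.176.58.0/23, 145.176.60.0/23, 145.176.62.0/23


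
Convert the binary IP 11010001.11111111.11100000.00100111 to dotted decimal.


11010001 = 209
11111111 = 255
11100000 = 224
00100111 = 39
IP: 209.255.224.39


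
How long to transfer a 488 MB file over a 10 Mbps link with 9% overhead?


Effective throughput = 10 * (1 - 9/100) = 9.1 Mbps
File size in Mb = 488 * 8 = 3904 Mb
Time = 3904 / 9.1
Time = 429.011 seconds


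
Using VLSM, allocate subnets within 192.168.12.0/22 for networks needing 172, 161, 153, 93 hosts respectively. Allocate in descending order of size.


172 hosts -> /24 (254 usable): 192.168.12.0/24
161 hosts -> /24 (254 usable): 192.168.13.0/24
153 hosts -> /24 (254 usable): 192.168.14.0/24
93 hosts -> /25 (126 usable): 192.168.15.0/25
Allocation: 192.168.12.0/24 (172 hosts, 254 usable); 192.168.13.0/24 (161 hosts, 254 usable); 192.168.14.0/24 (153 hosts, 254 usable); 192.168.15.0/25 (93 hosts, 126 usable)


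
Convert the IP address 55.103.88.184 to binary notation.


55 = 00110111
103 = 01100111
88 = 01011000
184 = 10111000
Binary: 00110111.01100111.01011000.10111000


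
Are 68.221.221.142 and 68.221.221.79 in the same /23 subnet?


Mask: 255.255.254.0
68.221.221.142 AND mask = 68.221.220.0
68.221.221.79 AND mask = 68.221.220.0
Yes, same subnet (68.221.220.0)


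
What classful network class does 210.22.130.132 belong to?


First octet: 210
Binary: 11010010
110xxxxx -> Class C (192-223)
Class C, default mask 255.255.255.0 (/24)


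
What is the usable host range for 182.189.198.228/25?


Network: 182.189.198.128
Broadcast: 182.189.198.255
First usable = network + 1
Last usable = broadcast - 1
Range: 182.189.198.129 to 182.189.198.254


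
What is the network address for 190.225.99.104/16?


IP:   10111110.11100001.01100011.01101000
Mask: 11111111.11111111.00000000.00000000
AND operation:
Net:  10111110.11100001.00000000.00000000
Network: 190.225.0.0/16


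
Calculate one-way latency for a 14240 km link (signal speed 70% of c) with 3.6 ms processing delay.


Speed = 0.7 * 3e5 km/s = 210000 km/s
Propagation delay = 14240 / 210000 = 0.0678 s = 67.8095 ms
Processing delay = 3.6 ms
Total one-way latency = 71.4095 ms


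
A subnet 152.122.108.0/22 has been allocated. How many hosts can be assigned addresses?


Host bits = 32 - 22 = 10
Total addresses = 2^10 = 1024
Usable = total - 2 (network and broadcast)
Usable hosts: 1022


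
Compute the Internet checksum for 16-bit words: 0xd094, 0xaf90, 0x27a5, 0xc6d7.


Sum all words (with carry folding):
+ 0xd094 = 0xd094
+ 0xaf90 = 0x8025
+ 0x27a5 = 0xa7ca
+ 0xc6d7 = 0x6ea2
One's complement: ~0x6ea2
Checksum = 0x915d


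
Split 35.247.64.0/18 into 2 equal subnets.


New prefix = 18 + 1 = 19
Each subnet has 8192 addresses
  35.247.64.0/19
  35.247.96.0/19
Subnets: 35.247.64.0/19, 35.247.96.0/19


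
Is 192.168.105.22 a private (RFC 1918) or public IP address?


RFC 1918 private ranges:
  10.0.0.0/8 (10.0.0.0 - 10.255.255.255)
  172.16.0.0/12 (172.16.0.0 - 172.31.255.255)
  192.168.0.0/16 (192.168.0.0 - 192.168.255.255)
Private (in 192.168.0.0/16)


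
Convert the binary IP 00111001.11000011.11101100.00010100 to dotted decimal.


00111001 = 57
11000011 = 195
11101100 = 236
00010100 = 20
IP: 57.195.236.20


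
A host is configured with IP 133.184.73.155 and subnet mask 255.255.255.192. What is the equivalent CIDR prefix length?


Binary: 11111111.11111111.11111111.11000000
Count leading 1s
Prefix: /26


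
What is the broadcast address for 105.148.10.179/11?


Network: 105.128.0.0/11
Host bits = 21
Set all host bits to 1:
Broadcast: 105.159.255.255


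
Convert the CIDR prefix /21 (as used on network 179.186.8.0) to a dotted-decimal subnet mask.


/21 means 21 network bits, 11 host bits
Binary: 11111111111111111111100000000000
Mask: 255.255.248.0


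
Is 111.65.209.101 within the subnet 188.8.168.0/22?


Subnet network: 188.8.168.0
Test IP AND mask: 111.65.208.0
No, 111.65.209.101 is not in 188.8.168.0/22


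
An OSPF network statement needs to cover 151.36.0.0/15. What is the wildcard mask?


Subnet mask: 255.254.0.0
Wildcard = 255.255.255.255 - subnet mask
255 - 255 = 0
255 - 254 = 1
255 - 0 = 255
255 - 0 = 255
Wildcard: 0.1.255.255


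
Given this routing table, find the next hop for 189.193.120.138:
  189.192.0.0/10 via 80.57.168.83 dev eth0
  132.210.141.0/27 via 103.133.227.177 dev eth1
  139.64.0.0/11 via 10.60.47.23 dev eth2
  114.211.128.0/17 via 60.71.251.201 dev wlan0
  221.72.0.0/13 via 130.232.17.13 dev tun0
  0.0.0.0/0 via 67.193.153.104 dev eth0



Longest prefix match for 189.193.120.138:
  /10 189.192.0.0: MATCH
  /27 132.210.141.0: no
  /11 139.64.0.0: no
  /17 114.211.128.0: no
  /13 221.72.0.0: no
  /0 0.0.0.0: MATCH
Selected: next-hop 80.57.168.83 via eth0 (matched /10)


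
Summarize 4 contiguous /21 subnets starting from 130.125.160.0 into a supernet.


Original prefix: /21
Number of subnets: 4 = 2^2
New prefix = 21 - 2 = 19
Supernet: 130.125.160.0/19


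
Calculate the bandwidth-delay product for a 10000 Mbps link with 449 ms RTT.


BDP = bandwidth * RTT
= 10000 Mbps * 449 ms
= 10000 * 1e6 * 449 / 1000 bits
= 4490000000 bits
= 561250000 bytes
= 548095.7031 KB
BDP = 4490000000 bits (561250000 bytes)


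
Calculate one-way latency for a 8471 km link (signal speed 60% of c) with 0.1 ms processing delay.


Speed = 0.6 * 3e5 km/s = 180000 km/s
Propagation delay = 8471 / 180000 = 0.0471 s = 47.0611 ms
Processing delay = 0.1 ms
Total one-way latency = 47.1611 ms


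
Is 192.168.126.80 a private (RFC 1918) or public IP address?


RFC 1918 private ranges:
  10.0.0.0/8 (10.0.0.0 - 10.255.255.255)
  172.16.0.0/12 (172.16.0.0 - 172.31.255.255)
  192.168.0.0/16 (192.168.0.0 - 192.168.255.255)
Private (in 192.168.0.0/16)


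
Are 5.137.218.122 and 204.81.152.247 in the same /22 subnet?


Mask: 255.255.252.0
5.137.218.122 AND mask = 5.137.216.0
204.81.152.247 AND mask = 204.81.152.0
No, different subnets (5.137.216.0 vs 204.81.152.0)


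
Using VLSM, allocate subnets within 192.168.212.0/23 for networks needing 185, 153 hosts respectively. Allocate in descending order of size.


185 hosts -> /24 (254 usable): 192.168.212.0/24
153 hosts -> /24 (254 usable): 192.168.213.0/24
Allocation: 192.168.212.0/24 (185 hosts, 254 usable); 192.168.213.0/24 (153 hosts, 254 usable)


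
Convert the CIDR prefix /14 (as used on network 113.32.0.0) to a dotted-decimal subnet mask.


/14 means 14 network bits, 18 host bits
Binary: 11111111111111000000000000000000
Mask: 255.252.0.0


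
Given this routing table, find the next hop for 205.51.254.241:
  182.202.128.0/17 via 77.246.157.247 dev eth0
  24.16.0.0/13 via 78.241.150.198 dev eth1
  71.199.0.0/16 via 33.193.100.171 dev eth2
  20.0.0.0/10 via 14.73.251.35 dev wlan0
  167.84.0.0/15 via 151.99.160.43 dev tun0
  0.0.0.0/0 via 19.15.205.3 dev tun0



Longest prefix match for 205.51.254.241:
  /17 182.202.128.0: no
  /13 24.16.0.0: no
  /16 71.199.0.0: no
  /10 20.0.0.0: no
  /15 167.84.0.0: no
  /0 0.0.0.0: MATCH
Selected: next-hop 19.15.205.3 via tun0 (matched /0)


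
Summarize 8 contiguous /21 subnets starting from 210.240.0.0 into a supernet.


Original prefix: /21
Number of subnets: 8 = 2^3
New prefix = 21 - 3 = 18
Supernet: 210.240.0.0/18


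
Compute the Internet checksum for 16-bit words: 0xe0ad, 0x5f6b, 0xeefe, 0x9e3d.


Sum all words (with carry folding):
+ 0xe0ad = 0xe0ad
+ 0x5f6b = 0x4019
+ 0xeefe = 0x2f18
+ 0x9e3d = 0xcd55
One's complement: ~0xcd55
Checksum = 0x32aa


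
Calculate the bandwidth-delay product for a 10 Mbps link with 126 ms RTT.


BDP = bandwidth * RTT
= 10 Mbps * 126 ms
= 10 * 1e6 * 126 / 1000 bits
= 1260000 bits
= 157500 bytes
= 153.8086 KB
BDP = 1260000 bits (157500 bytes)


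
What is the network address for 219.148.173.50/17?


IP:   11011011.10010100.10101101.00110010
Mask: 11111111.11111111.10000000.00000000
AND operation:
Net:  11011011.10010100.10000000.00000000
Network: 219.148.128.0/17


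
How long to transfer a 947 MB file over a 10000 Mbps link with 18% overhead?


Effective throughput = 10000 * (1 - 18/100) = 8200 Mbps
File size in Mb = 947 * 8 = 7576 Mb
Time = 7576 / 8200
Time = 0.9239 seconds


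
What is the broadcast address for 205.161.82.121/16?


Network: 205.161.0.0/16
Host bits = 16
Set all host bits to 1:
Broadcast: 205.161.255.255


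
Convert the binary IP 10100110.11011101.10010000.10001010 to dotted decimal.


10100110 = 166
11011101 = 221
10010000 = 144
10001010 = 138
IP: 166.221.144.138


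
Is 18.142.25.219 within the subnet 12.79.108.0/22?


Subnet network: 12.79.108.0
Test IP AND mask: 18.142.24.0
No, 18.142.25.219 is not in 12.79.108.0/22


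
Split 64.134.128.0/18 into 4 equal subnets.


New prefix = 18 + 2 = 20
Each subnet has 4096 addresses
  64.134.128.0/20
  64.134.144.0/20
  64.134.160.0/20
  64.134.176.0/20
Subnets: 64.134.128.0/20, 64.134.144.0/20, 64.134.160.0/20, 64.134.176.0/20


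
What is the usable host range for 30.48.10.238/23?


Network: 30.48.10.0
Broadcast: 30.48.11.255
First usable = network + 1
Last usable = broadcast - 1
Range: 30.48.10.1 to 30.48.11.254


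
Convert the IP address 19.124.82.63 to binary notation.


19 = 00010011
124 = 01111100
82 = 01010010
63 = 00111111
Binary: 00010011.01111100.01010010.00111111


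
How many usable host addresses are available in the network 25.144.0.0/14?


Host bits = 32 - 14 = 18
Total addresses = 2^18 = 262144
Usable = total - 2 (network and broadcast)
Usable hosts: 262142


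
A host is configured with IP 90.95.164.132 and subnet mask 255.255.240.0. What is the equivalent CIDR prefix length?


Binary: 11111111.11111111.11110000.00000000
Count leading 1s
Prefix: /20


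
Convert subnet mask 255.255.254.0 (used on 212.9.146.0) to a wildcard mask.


Subnet mask: 255.255.254.0
Wildcard = 255.255.255.255 - subnet mask
255 - 255 = 0
255 - 255 = 0
255 - 254 = 1
255 - 0 = 255
Wildcard: 0.0.1.255


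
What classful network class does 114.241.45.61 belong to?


First octet: 114
Binary: 01110010
0xxxxxxx -> Class A (1-126)
Class A, default mask 255.0.0.0 (/8)


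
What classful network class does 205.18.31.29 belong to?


First octet: 205
Binary: 11001101
110xxxxx -> Class C (192-223)
Class C, default mask 255.255.255.0 (/24)


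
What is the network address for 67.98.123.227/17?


IP:   01000011.01100010.01111011.11100011
Mask: 11111111.11111111.10000000.00000000
AND operation:
Net:  01000011.01100010.00000000.00000000
Network: 67.98.0.0/17


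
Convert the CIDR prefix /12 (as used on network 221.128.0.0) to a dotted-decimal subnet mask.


/12 means 12 network bits, 20 host bits
Binary: 11111111111100000000000000000000
Mask: 255.240.0.0


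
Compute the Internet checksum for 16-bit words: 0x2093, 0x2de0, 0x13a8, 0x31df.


Sum all words (with carry folding):
+ 0x2093 = 0x2093
+ 0x2de0 = 0x4e73
+ 0x13a8 = 0x621b
+ 0x31df = 0x93fa
One's complement: ~0x93fa
Checksum = 0x6c05


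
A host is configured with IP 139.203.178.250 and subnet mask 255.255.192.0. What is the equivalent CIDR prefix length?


Binary: 11111111.11111111.11000000.00000000
Count leading 1s
Prefix: /18


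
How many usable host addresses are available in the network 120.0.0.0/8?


Host bits = 32 - 8 = 24
Total addresses = 2^24 = 16777216
Usable = total - 2 (network and broadcast)
Usable hosts: 16777214


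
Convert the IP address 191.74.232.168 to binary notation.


191 = 10111111
74 = 01001010
232 = 11101000
168 = 10101000
Binary: 10111111.01001010.11101000.10101000


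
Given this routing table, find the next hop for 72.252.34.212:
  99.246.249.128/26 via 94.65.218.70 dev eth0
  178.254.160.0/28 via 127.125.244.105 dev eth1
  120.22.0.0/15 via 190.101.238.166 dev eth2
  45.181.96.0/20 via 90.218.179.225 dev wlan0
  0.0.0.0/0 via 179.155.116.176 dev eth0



Longest prefix match for 72.252.34.212:
  /26 99.246.249.128: no
  /28 178.254.160.0: no
  /15 120.22.0.0: no
  /20 45.181.96.0: no
  /0 0.0.0.0: MATCH
Selected: next-hop 179.155.116.176 via eth0 (matched /0)


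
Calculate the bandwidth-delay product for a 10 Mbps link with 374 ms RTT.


BDP = bandwidth * RTT
= 10 Mbps * 374 ms
= 10 * 1e6 * 374 / 1000 bits
= 3740000 bits
= 467500 bytes
= 456.543 KB
BDP = 3740000 bits (467500 bytes)


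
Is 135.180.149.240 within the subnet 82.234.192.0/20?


Subnet network: 82.234.192.0
Test IP AND mask: 135.180.144.0
No, 135.180.149.240 is not in 82.234.192.0/20


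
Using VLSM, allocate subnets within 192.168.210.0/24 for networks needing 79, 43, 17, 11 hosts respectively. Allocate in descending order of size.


79 hosts -> /25 (126 usable): 192.168.210.0/25
43 hosts -> /26 (62 usable): 192.168.210.128/26
17 hosts -> /27 (30 usable): 192.168.210.192/27
11 hosts -> /28 (14 usable): 192.168.210.224/28
Allocation: 192.168.210.0/25 (79 hosts, 126 usable); 192.168.210.128/26 (43 hosts, 62 usable); 192.168.210.192/27 (17 hosts, 30 usable); 192.168.210.224/28 (11 hosts, 14 usable)


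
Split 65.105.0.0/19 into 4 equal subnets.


New prefix = 19 + 2 = 21
Each subnet has 2048 addresses
  65.105.0.0/21
  65.105.8.0/21
  65.105.16.0/21
  65.105.24.0/21
Subnets: 65.105.0.0/21, 65.105.8.0/21, 65.105.16.0/21, 65.105.24.0/21


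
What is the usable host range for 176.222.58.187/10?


Network: 176.192.0.0
Broadcast: 176.255.255.255
First usable = network + 1
Last usable = broadcast - 1
Range: 176.192.0.1 to 176.255.255.254


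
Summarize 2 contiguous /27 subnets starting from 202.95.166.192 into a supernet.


Original prefix: /27
Number of subnets: 2 = 2^1
New prefix = 27 - 1 = 26
Supernet: 202.95.166.192/26


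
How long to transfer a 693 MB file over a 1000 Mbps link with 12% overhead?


Effective throughput = 1000 * (1 - 12/100) = 880 Mbps
File size in Mb = 693 * 8 = 5544 Mb
Time = 5544 / 880
Time = 6.3 seconds


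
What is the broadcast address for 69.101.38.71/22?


Network: 69.101.36.0/22
Host bits = 10
Set all host bits to 1:
Broadcast: 69.101.39.255


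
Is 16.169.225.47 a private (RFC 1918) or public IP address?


RFC 1918 private ranges:
  10.0.0.0/8 (10.0.0.0 - 10.255.255.255)
  172.16.0.0/12 (172.16.0.0 - 172.31.255.255)
  192.168.0.0/16 (192.168.0.0 - 192.168.255.255)
Public (not in any RFC 1918 range)


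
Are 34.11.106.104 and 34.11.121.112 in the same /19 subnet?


Mask: 255.255.224.0
34.11.106.104 AND mask = 34.11.96.0
34.11.121.112 AND mask = 34.11.96.0
Yes, same subnet (34.11.96.0)


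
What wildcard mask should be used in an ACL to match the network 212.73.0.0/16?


Subnet mask: 255.255.0.0
Wildcard = 255.255.255.255 - subnet mask
255 - 255 = 0
255 - 255 = 0
255 - 0 = 255
255 - 0 = 255
Wildcard: 0.0.255.255


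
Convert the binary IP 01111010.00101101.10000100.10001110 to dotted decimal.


01111010 = 122
00101101 = 45
10000100 = 132
10001110 = 142
IP: 122.45.132.142


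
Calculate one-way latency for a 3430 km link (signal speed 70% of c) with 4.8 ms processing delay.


Speed = 0.7 * 3e5 km/s = 210000 km/s
Propagation delay = 3430 / 210000 = 0.0163 s = 16.3333 ms
Processing delay = 4.8 ms
Total one-way latency = 21.1333 ms


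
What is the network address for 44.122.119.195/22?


IP:   00101100.01111010.01110111.11000011
Mask: 11111111.11111111.11111100.00000000
AND operation:
Net:  00101100.01111010.01110100.00000000
Network: 44.122.116.0/22


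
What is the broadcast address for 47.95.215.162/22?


Network: 47.95.212.0/22
Host bits = 10
Set all host bits to 1:
Broadcast: 47.95.215.255


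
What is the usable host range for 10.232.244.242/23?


Network: 10.232.244.0
Broadcast: 10.232.245.255
First usable = network + 1
Last usable = broadcast - 1
Range: 10.232.244.1 to 10.232.245.254


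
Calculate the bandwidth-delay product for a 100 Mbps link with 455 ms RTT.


BDP = bandwidth * RTT
= 100 Mbps * 455 ms
= 100 * 1e6 * 455 / 1000 bits
= 45500000 bits
= 5687500 bytes
= 5554.1992 KB
BDP = 45500000 bits (5687500 bytes)


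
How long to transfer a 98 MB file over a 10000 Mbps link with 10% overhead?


Effective throughput = 10000 * (1 - 10/100) = 9000 Mbps
File size in Mb = 98 * 8 = 784 Mb
Time = 784 / 9000
Time = 0.0871 seconds


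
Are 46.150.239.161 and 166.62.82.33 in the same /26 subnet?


Mask: 255.255.255.192
46.150.239.161 AND mask = 46.150.239.128
166.62.82.33 AND mask = 166.62.82.0
No, different subnets (46.150.239.128 vs 166.62.82.0)


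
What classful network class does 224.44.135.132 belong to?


First octet: 224
Binary: 11100000
1110xxxx -> Class D (224-239)
Class D (multicast), default mask N/A


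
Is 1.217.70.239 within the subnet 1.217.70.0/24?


Subnet network: 1.217.70.0
Test IP AND mask: 1.217.70.0
Yes, 1.217.70.239 is in 1.217.70.0/24


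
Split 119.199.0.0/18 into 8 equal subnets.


New prefix = 18 + 3 = 21
Each subnet has 2048 addresses
  119.199.0.0/21
  119.199.8.0/21
  119.199.16.0/21
  119.199.24.0/21
  119.199.32.0/21
  119.199.40.0/21
  119.199.48.0/21
  119.199.56.0/21
Subnets: 119.199.0.0/21, 119.199.8.0/21, 119.199.16.0/21, 119.199.24.0/21, 119.199.32.0/21, 119.199.40.0/21, 119.199.48.0/21, 119.199.56.0/21


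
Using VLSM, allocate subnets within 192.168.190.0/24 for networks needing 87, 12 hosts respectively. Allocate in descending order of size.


87 hosts -> /25 (126 usable): 192.168.190.0/25
12 hosts -> /28 (14 usable): 192.168.190.128/28
Allocation: 192.168.190.0/25 (87 hosts, 126 usable); 192.168.190.128/28 (12 hosts, 14 usable)


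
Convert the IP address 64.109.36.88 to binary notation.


64 = 01000000
109 = 01101101
36 = 00100100
88 = 01011000
Binary: 01000000.01101101.00100100.01011000


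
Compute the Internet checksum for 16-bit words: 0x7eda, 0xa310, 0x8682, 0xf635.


Sum all words (with carry folding):
+ 0x7eda = 0x7eda
+ 0xa310 = 0x21eb
+ 0x8682 = 0xa86d
+ 0xf635 = 0x9ea3
One's complement: ~0x9ea3
Checksum = 0x615c


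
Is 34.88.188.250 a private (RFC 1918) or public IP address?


RFC 1918 private ranges:
  10.0.0.0/8 (10.0.0.0 - 10.255.255.255)
  172.16.0.0/12 (172.16.0.0 - 172.31.255.255)
  192.168.0.0/16 (192.168.0.0 - 192.168.255.255)
Public (not in any RFC 1918 range)


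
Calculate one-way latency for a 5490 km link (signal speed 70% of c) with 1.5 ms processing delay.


Speed = 0.7 * 3e5 km/s = 210000 km/s
Propagation delay = 5490 / 210000 = 0.0261 s = 26.1429 ms
Processing delay = 1.5 ms
Total one-way latency = 27.6429 ms


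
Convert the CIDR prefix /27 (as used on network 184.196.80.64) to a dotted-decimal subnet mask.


/27 means 27 network bits, 5 host bits
Binary: 11111111111111111111111111100000
Mask: 255.255.255.224


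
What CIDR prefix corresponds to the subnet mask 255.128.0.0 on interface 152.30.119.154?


Binary: 11111111.10000000.00000000.00000000
Count leading 1s
Prefix: /9


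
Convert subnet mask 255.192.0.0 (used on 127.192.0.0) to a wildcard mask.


Subnet mask: 255.192.0.0
Wildcard = 255.255.255.255 - subnet mask
255 - 255 = 0
255 - 192 = 63
255 - 0 = 255
255 - 0 = 255
Wildcard: 0.63.255.255


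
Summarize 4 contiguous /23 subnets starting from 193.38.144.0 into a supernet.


Original prefix: /23
Number of subnets: 4 = 2^2
New prefix = 23 - 2 = 21
Supernet: 193.38.144.0/21


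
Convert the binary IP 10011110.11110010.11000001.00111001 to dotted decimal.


10011110 = 158
11110010 = 242
11000001 = 193
00111001 = 57
IP: 158.242.193.57


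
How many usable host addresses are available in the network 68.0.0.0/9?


Host bits = 32 - 9 = 23
Total addresses = 2^23 = 8388608
Usable = total - 2 (network and broadcast)
Usable hosts: 8388606


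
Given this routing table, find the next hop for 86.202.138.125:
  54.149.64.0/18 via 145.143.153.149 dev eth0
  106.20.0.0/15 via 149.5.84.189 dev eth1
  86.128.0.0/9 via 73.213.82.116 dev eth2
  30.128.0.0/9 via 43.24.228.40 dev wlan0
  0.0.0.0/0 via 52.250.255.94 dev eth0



Longest prefix match for 86.202.138.125:
  /18 54.149.64.0: no
  /15 106.20.0.0: no
  /9 86.128.0.0: MATCH
  /9 30.128.0.0: no
  /0 0.0.0.0: MATCH
Selected: next-hop 73.213.82.116 via eth2 (matched /9)


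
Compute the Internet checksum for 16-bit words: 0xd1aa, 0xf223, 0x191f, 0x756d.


Sum all words (with carry folding):
+ 0xd1aa = 0xd1aa
+ 0xf223 = 0xc3ce
+ 0x191f = 0xdced
+ 0x756d = 0x525b
One's complement: ~0x525b
Checksum = 0xada4


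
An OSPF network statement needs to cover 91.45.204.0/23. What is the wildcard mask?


Subnet mask: 255.255.254.0
Wildcard = 255.255.255.255 - subnet mask
255 - 255 = 0
255 - 255 = 0
255 - 254 = 1
255 - 0 = 255
Wildcard: 0.0.1.255


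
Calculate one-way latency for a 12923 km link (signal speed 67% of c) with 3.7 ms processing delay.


Speed = 0.67 * 3e5 km/s = 201000 km/s
Propagation delay = 12923 / 201000 = 0.0643 s = 64.2935 ms
Processing delay = 3.7 ms
Total one-way latency = 67.9935 ms


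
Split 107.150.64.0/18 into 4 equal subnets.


New prefix = 18 + 2 = 20
Each subnet has 4096 addresses
  107.150.64.0/20
  107.150.80.0/20
  107.150.96.0/20
  107.150.112.0/20
Subnets: 107.150.64.0/20, 107.150.80.0/20, 107.150.96.0/20, 107.150.112.0/20


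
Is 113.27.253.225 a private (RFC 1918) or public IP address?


RFC 1918 private ranges:
  10.0.0.0/8 (10.0.0.0 - 10.255.255.255)
  172.16.0.0/12 (172.16.0.0 - 172.31.255.255)
  192.168.0.0/16 (192.168.0.0 - 192.168.255.255)
Public (not in any RFC 1918 range)


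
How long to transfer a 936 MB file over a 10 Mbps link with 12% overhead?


Effective throughput = 10 * (1 - 12/100) = 8.8 Mbps
File size in Mb = 936 * 8 = 7488 Mb
Time = 7488 / 8.8
Time = 850.9091 seconds


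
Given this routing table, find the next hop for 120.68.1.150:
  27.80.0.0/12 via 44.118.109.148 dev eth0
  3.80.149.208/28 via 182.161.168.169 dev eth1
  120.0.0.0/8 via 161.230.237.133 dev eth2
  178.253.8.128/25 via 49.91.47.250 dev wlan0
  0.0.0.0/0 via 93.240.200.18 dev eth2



Longest prefix match for 120.68.1.150:
  /12 27.80.0.0: no
  /28 3.80.149.208: no
  /8 120.0.0.0: MATCH
  /25 178.253.8.128: no
  /0 0.0.0.0: MATCH
Selected: next-hop 161.230.237.133 via eth2 (matched /8)


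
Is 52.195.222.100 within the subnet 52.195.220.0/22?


Subnet network: 52.195.220.0
Test IP AND mask: 52.195.220.0
Yes, 52.195.222.100 is in 52.195.220.0/22


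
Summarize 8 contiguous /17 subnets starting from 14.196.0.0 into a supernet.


Original prefix: /17
Number of subnets: 8 = 2^3
New prefix = 17 - 3 = 14
Supernet: 14.196.0.0/14


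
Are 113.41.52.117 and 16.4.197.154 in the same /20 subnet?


Mask: 255.255.240.0
113.41.52.117 AND mask = 113.41.48.0
16.4.197.154 AND mask = 16.4.192.0
No, different subnets (113.41.48.0 vs 16.4.192.0)


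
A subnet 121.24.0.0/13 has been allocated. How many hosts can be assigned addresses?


Host bits = 32 - 13 = 19
Total addresses = 2^19 = 524288
Usable = total - 2 (network and broadcast)
Usable hosts: 524286


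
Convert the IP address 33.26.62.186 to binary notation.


33 = 00100001
26 = 00011010
62 = 00111110
186 = 10111010
Binary: 00100001.00011010.00111110.10111010


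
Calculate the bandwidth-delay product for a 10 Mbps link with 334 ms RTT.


BDP = bandwidth * RTT
= 10 Mbps * 334 ms
= 10 * 1e6 * 334 / 1000 bits
= 3340000 bits
= 417500 bytes
= 407.7148 KB
BDP = 3340000 bits (417500 bytes)


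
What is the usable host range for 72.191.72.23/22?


Network: 72.191.72.0
Broadcast: 72.191.75.255
First usable = network + 1
Last usable = broadcast - 1
Range: 72.191.72.1 to 72.191.75.254


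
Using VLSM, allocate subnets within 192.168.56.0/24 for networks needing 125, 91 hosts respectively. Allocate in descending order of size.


125 hosts -> /25 (126 usable): 192.168.56.0/25
91 hosts -> /25 (126 usable): 192.168.56.128/25
Allocation: 192.168.56.0/25 (125 hosts, 126 usable); 192.168.56.128/25 (91 hosts, 126 usable)


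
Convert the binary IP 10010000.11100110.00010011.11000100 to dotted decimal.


10010000 = 144
11100110 = 230
00010011 = 19
11000100 = 196
IP: 144.230.19.196


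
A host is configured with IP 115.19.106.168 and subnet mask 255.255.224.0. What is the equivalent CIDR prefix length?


Binary: 11111111.11111111.11100000.00000000
Count leading 1s
Prefix: /19


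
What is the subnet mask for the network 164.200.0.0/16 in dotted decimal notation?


/16 means 16 network bits, 16 host bits
Binary: 11111111111111110000000000000000
Mask: 255.255.0.0


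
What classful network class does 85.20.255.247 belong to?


First octet: 85
Binary: 01010101
0xxxxxxx -> Class A (1-126)
Class A, default mask 255.0.0.0 (/8)


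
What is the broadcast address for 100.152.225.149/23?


Network: 100.152.224.0/23
Host bits = 9
Set all host bits to 1:
Broadcast: 100.152.225.255


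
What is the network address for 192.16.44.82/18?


IP:   11000000.00010000.00101100.01010010
Mask: 11111111.11111111.11000000.00000000
AND operation:
Net:  11000000.00010000.00000000.00000000
Network: 192.16.0.0/18


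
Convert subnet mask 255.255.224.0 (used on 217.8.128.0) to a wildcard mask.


Subnet mask: 255.255.224.0
Wildcard = 255.255.255.255 - subnet mask
255 - 255 = 0
255 - 255 = 0
255 - 224 = 31
255 - 0 = 255
Wildcard: 0.0.31.255


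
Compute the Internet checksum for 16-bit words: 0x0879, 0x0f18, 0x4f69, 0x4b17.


Sum all words (with carry folding):
+ 0x0879 = 0x0879
+ 0x0f18 = 0x1791
+ 0x4f69 = 0x66fa
+ 0x4b17 = 0xb211
One's complement: ~0xb211
Checksum = 0x4dee


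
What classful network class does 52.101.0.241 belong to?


First octet: 52
Binary: 00110100
0xxxxxxx -> Class A (1-126)
Class A, default mask 255.0.0.0 (/8)


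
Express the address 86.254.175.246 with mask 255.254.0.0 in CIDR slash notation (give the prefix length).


Binary: 11111111.11111110.00000000.00000000
Count leading 1s
Prefix: /15


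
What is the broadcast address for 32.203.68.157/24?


Network: 32.203.68.0/24
Host bits = 8
Set all host bits to 1:
Broadcast: 32.203.68.255


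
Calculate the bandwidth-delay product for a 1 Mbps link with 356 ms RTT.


BDP = bandwidth * RTT
= 1 Mbps * 356 ms
= 1 * 1e6 * 356 / 1000 bits
= 356000 bits
= 44500 bytes
= 43.457 KB
BDP = 356000 bits (44500 bytes)


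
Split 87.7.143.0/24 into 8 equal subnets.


New prefix = 24 + 3 = 27
Each subnet has 32 addresses
  87.7.143.0/27
  87.7.143.32/27
  87.7.143.64/27
  87.7.143.96/27
  87.7.143.128/27
  87.7.143.160/27
  87.7.143.192/27
  87.7.143.224/27
Subnets: 87.7.143.0/27, 87.7.143.32/27, 87.7.143.64/27, 87.7.143.96/27, 87.7.143.128/27, 87.7.143.160/27, 87.7.143.192/27, 87.7.143.224/27


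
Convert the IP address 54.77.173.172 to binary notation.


54 = 00110110
77 = 01001101
173 = 10101101
172 = 10101100
Binary: 00110110.01001101.10101101.10101100


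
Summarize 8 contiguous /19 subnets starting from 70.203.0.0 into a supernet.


Original prefix: /19
Number of subnets: 8 = 2^3
New prefix = 19 - 3 = 16
Supernet: 70.203.0.0/16


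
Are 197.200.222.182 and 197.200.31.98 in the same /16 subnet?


Mask: 255.255.0.0
197.200.222.182 AND mask = 197.200.0.0
197.200.31.98 AND mask = 197.200.0.0
Yes, same subnet (197.200.0.0)


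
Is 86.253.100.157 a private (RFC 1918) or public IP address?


RFC 1918 private ranges:
  10.0.0.0/8 (10.0.0.0 - 10.255.255.255)
  172.16.0.0/12 (172.16.0.0 - 172.31.255.255)
  192.168.0.0/16 (192.168.0.0 - 192.168.255.255)
Public (not in any RFC 1918 range)


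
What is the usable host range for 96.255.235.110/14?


Network: 96.252.0.0
Broadcast: 96.255.255.255
First usable = network + 1
Last usable = broadcast - 1
Range: 96.252.0.1 to 96.255.255.254


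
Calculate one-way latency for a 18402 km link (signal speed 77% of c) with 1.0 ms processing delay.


Speed = 0.77 * 3e5 km/s = 231000 km/s
Propagation delay = 18402 / 231000 = 0.0797 s = 79.6623 ms
Processing delay = 1.0 ms
Total one-way latency = 80.6623 ms


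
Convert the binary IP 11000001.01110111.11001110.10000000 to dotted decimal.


11000001 = 193
01110111 = 119
11001110 = 206
10000000 = 128
IP: 193.119.206.128


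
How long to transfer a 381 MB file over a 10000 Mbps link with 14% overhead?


Effective throughput = 10000 * (1 - 14/100) = 8600 Mbps
File size in Mb = 381 * 8 = 3048 Mb
Time = 3048 / 8600
Time = 0.3544 seconds


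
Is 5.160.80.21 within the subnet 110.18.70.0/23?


Subnet network: 110.18.70.0
Test IP AND mask: 5.160.80.0
No, 5.160.80.21 is not in 110.18.70.0/23


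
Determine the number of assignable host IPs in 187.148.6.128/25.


Host bits = 32 - 25 = 7
Total addresses = 2^7 = 128
Usable = total - 2 (network and broadcast)
Usable hosts: 126


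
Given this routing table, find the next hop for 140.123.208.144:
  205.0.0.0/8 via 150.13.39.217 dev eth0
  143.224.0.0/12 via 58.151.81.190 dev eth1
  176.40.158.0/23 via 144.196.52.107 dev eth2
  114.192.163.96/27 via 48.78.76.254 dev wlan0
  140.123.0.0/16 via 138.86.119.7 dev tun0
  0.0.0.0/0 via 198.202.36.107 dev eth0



Longest prefix match for 140.123.208.144:
  /8 205.0.0.0: no
  /12 143.224.0.0: no
  /23 176.40.158.0: no
  /27 114.192.163.96: no
  /16 140.123.0.0: MATCH
  /0 0.0.0.0: MATCH
Selected: next-hop 138.86.119.7 via tun0 (matched /16)


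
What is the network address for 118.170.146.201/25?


IP:   01110110.10101010.10010010.11001001
Mask: 11111111.11111111.11111111.10000000
AND operation:
Net:  01110110.10101010.10010010.10000000
Network: 118.170.146.128/25


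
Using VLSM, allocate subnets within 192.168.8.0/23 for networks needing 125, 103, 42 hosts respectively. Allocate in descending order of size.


125 hosts -> /25 (126 usable): 192.168.8.0/25
103 hosts -> /25 (126 usable): 192.168.8.128/25
42 hosts -> /26 (62 usable): 192.168.9.0/26
Allocation: 192.168.8.0/25 (125 hosts, 126 usable); 192.168.8.128/25 (103 hosts, 126 usable); 192.168.9.0/26 (42 hosts, 62 usable)


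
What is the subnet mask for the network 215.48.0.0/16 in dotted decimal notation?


/16 means 16 network bits, 16 host bits
Binary: 11111111111111110000000000000000
Mask: 255.255.0.0


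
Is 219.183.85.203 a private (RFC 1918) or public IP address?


RFC 1918 private ranges:
  10.0.0.0/8 (10.0.0.0 - 10.255.255.255)
  172.16.0.0/12 (172.16.0.0 - 172.31.255.255)
  192.168.0.0/16 (192.168.0.0 - 192.168.255.255)
Public (not in any RFC 1918 range)


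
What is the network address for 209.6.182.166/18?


IP:   11010001.00000110.10110110.10100110
Mask: 11111111.11111111.11000000.00000000
AND operation:
Net:  11010001.00000110.10000000.00000000
Network: 209.6.128.0/18


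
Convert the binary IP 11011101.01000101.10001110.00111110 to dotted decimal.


11011101 = 221
01000101 = 69
10001110 = 142
00111110 = 62
IP: 221.69.142.62


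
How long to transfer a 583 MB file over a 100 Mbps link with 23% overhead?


Effective throughput = 100 * (1 - 23/100) = 77 Mbps
File size in Mb = 583 * 8 = 4664 Mb
Time = 4664 / 77
Time = 60.5714 seconds


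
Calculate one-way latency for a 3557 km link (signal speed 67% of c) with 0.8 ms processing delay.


Speed = 0.67 * 3e5 km/s = 201000 km/s
Propagation delay = 3557 / 201000 = 0.0177 s = 17.6965 ms
Processing delay = 0.8 ms
Total one-way latency = 18.4965 ms


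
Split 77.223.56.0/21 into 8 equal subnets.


New prefix = 21 + 3 = 24
Each subnet has 256 addresses
  77.223.56.0/24
  77.223.57.0/24
  77.223.58.0/24
  77.223.59.0/24
  77.223.60.0/24
  77.223.61.0/24
  77.223.62.0/24
  77.223.63.0/24
Subnets: 77.223.56.0/24, 77.223.57.0/24, 77.223.58.0/24, 77.223.59.0/24, 77.223.60.0/24, 77.223.61.0/24, 77.223.62.0/24, 77.223.63.0/24


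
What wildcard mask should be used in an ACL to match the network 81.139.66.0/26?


Subnet mask: 255.255.255.192
Wildcard = 255.255.255.255 - subnet mask
255 - 255 = 0
255 - 255 = 0
255 - 255 = 0
255 - 192 = 63
Wildcard: 0.0.0.63


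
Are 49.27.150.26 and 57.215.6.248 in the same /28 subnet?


Mask: 255.255.255.240
49.27.150.26 AND mask = 49.27.150.16
57.215.6.248 AND mask = 57.215.6.240
No, different subnets (49.27.150.16 vs 57.215.6.240)


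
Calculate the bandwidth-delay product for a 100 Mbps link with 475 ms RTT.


BDP = bandwidth * RTT
= 100 Mbps * 475 ms
= 100 * 1e6 * 475 / 1000 bits
= 47500000 bits
= 5937500 bytes
= 5798.3398 KB
BDP = 47500000 bits (5937500 bytes)


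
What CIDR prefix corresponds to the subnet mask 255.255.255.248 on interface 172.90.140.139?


Binary: 11111111.11111111.11111111.11111000
Count leading 1s
Prefix: /29


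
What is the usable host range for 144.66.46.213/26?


Network: 144.66.46.192
Broadcast: 144.66.46.255
First usable = network + 1
Last usable = broadcast - 1
Range: 144.66.46.193 to 144.66.46.254


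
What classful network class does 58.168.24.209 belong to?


First octet: 58
Binary: 00111010
0xxxxxxx -> Class A (1-126)
Class A, default mask 255.0.0.0 (/8)


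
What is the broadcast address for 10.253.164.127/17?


Network: 10.253.128.0/17
Host bits = 15
Set all host bits to 1:
Broadcast: 10.253.255.255


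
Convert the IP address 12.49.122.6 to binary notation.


12 = 00001100
49 = 00110001
122 = 01111010
6 = 00000110
Binary: 00001100.00110001.01111010.00000110


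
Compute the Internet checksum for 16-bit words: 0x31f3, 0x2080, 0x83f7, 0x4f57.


Sum all words (with carry folding):
+ 0x31f3 = 0x31f3
+ 0x2080 = 0x5273
+ 0x83f7 = 0xd66a
+ 0x4f57 = 0x25c2
One's complement: ~0x25c2
Checksum = 0xda3d


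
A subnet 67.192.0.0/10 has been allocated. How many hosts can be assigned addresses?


Host bits = 32 - 10 = 22
Total addresses = 2^22 = 4194304
Usable = total - 2 (network and broadcast)
Usable hosts: 4194302


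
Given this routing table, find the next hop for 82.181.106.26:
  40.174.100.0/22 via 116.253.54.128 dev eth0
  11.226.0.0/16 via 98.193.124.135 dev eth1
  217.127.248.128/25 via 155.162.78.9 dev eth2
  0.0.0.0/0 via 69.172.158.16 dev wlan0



Longest prefix match for 82.181.106.26:
  /22 40.174.100.0: no
  /16 11.226.0.0: no
  /25 217.127.248.128: no
  /0 0.0.0.0: MATCH
Selected: next-hop 69.172.158.16 via wlan0 (matched /0)


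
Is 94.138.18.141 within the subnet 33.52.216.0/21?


Subnet network: 33.52.216.0
Test IP AND mask: 94.138.16.0
No, 94.138.18.141 is not in 33.52.216.0/21


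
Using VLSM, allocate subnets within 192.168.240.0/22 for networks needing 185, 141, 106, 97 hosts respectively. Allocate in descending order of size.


185 hosts -> /24 (254 usable): 192.168.240.0/24
141 hosts -> /24 (254 usable): 192.168.241.0/24
106 hosts -> /25 (126 usable): 192.168.242.0/25
97 hosts -> /25 (126 usable): 192.168.242.128/25
Allocation: 192.168.240.0/24 (185 hosts, 254 usable); 192.168.241.0/24 (141 hosts, 254 usable); 192.168.242.0/25 (106 hosts, 126 usable); 192.168.242.128/25 (97 hosts, 126 usable)


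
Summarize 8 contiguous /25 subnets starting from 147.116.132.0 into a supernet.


Original prefix: /25
Number of subnets: 8 = 2^3
New prefix = 25 - 3 = 22
Supernet: 147.116.132.0/22


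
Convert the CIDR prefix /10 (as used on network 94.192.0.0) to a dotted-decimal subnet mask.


/10 means 10 network bits, 22 host bits
Binary: 11111111110000000000000000000000
Mask: 255.192.0.0


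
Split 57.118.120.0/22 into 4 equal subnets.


New prefix = 22 + 2 = 24
Each subnet has 256 addresses
  57.118.120.0/24
  57.118.121.0/24
  57.118.122.0/24
  57.118.123.0/24
Subnets: 57.118.120.0/24, 57.118.121.0/24, 57.118.122.0/24, 57.118.123.0/24


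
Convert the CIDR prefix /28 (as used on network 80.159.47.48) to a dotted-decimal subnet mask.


/28 means 28 network bits, 4 host bits
Binary: 11111111111111111111111111110000
Mask: 255.255.255.240
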